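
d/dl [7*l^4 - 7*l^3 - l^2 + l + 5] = 28*l^3 - 21*l^2 - 2*l + 1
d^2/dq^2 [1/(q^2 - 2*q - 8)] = 2*(q^2 - 2*q - 4*(q - 1)^2 - 8)/(-q^2 + 2*q + 8)^3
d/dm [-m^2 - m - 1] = -2*m - 1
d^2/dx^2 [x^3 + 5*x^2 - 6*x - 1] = 6*x + 10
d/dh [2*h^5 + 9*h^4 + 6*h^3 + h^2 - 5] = 2*h*(5*h^3 + 18*h^2 + 9*h + 1)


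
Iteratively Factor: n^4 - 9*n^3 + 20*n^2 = (n - 4)*(n^3 - 5*n^2) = n*(n - 4)*(n^2 - 5*n) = n*(n - 5)*(n - 4)*(n)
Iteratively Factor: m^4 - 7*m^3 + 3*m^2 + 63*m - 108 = (m - 4)*(m^3 - 3*m^2 - 9*m + 27) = (m - 4)*(m - 3)*(m^2 - 9) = (m - 4)*(m - 3)^2*(m + 3)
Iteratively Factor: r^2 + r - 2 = (r - 1)*(r + 2)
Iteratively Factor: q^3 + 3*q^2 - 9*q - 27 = (q + 3)*(q^2 - 9) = (q - 3)*(q + 3)*(q + 3)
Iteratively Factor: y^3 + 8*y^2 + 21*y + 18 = (y + 2)*(y^2 + 6*y + 9) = (y + 2)*(y + 3)*(y + 3)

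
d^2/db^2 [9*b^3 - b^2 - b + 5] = 54*b - 2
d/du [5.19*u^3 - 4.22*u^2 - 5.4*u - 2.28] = 15.57*u^2 - 8.44*u - 5.4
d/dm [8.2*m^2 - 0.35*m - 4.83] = 16.4*m - 0.35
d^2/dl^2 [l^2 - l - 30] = 2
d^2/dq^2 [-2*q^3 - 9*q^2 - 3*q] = -12*q - 18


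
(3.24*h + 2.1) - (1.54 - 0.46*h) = 3.7*h + 0.56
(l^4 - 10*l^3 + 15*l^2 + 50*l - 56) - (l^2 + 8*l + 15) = l^4 - 10*l^3 + 14*l^2 + 42*l - 71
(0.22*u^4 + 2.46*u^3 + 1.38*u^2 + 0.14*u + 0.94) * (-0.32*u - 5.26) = -0.0704*u^5 - 1.9444*u^4 - 13.3812*u^3 - 7.3036*u^2 - 1.0372*u - 4.9444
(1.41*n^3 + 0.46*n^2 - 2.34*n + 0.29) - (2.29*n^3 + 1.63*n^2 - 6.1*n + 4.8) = -0.88*n^3 - 1.17*n^2 + 3.76*n - 4.51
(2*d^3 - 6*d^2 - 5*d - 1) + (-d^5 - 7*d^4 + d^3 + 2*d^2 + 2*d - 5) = -d^5 - 7*d^4 + 3*d^3 - 4*d^2 - 3*d - 6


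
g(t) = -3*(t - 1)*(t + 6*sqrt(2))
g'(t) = -6*t - 18*sqrt(2) + 3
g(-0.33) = 32.54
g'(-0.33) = -20.48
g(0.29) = 18.69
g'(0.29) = -24.20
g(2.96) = -67.30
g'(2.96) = -40.22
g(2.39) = -45.35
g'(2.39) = -36.80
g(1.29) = -8.50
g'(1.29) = -30.20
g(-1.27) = 49.14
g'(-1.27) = -14.84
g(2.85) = -62.91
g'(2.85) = -39.56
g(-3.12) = 66.31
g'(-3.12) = -3.74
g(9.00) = -419.65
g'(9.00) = -76.46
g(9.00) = -419.65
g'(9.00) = -76.46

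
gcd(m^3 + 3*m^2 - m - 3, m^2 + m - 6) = m + 3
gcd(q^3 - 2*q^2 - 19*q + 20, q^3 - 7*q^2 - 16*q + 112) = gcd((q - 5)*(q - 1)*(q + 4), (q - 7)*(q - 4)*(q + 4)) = q + 4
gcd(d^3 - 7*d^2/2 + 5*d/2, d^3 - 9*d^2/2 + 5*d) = d^2 - 5*d/2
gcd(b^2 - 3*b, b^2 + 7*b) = b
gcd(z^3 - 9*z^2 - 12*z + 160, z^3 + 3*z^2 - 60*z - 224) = z^2 - 4*z - 32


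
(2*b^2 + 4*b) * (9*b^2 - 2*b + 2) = 18*b^4 + 32*b^3 - 4*b^2 + 8*b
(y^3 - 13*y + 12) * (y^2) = y^5 - 13*y^3 + 12*y^2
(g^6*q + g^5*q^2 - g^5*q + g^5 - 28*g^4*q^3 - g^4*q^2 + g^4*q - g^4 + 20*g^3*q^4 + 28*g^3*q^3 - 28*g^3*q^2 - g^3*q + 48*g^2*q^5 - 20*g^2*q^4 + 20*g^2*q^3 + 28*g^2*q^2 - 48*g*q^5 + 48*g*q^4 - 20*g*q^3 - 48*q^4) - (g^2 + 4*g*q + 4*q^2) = g^6*q + g^5*q^2 - g^5*q + g^5 - 28*g^4*q^3 - g^4*q^2 + g^4*q - g^4 + 20*g^3*q^4 + 28*g^3*q^3 - 28*g^3*q^2 - g^3*q + 48*g^2*q^5 - 20*g^2*q^4 + 20*g^2*q^3 + 28*g^2*q^2 - g^2 - 48*g*q^5 + 48*g*q^4 - 20*g*q^3 - 4*g*q - 48*q^4 - 4*q^2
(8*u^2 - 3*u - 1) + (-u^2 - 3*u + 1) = 7*u^2 - 6*u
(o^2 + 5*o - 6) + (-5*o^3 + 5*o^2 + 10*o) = -5*o^3 + 6*o^2 + 15*o - 6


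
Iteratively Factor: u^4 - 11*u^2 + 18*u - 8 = (u - 1)*(u^3 + u^2 - 10*u + 8) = (u - 1)*(u + 4)*(u^2 - 3*u + 2) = (u - 2)*(u - 1)*(u + 4)*(u - 1)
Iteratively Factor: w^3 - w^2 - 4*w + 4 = (w + 2)*(w^2 - 3*w + 2) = (w - 1)*(w + 2)*(w - 2)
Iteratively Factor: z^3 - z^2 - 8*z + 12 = (z - 2)*(z^2 + z - 6) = (z - 2)*(z + 3)*(z - 2)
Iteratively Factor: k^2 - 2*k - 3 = (k - 3)*(k + 1)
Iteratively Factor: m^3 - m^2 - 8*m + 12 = (m - 2)*(m^2 + m - 6) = (m - 2)*(m + 3)*(m - 2)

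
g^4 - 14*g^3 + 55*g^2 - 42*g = g*(g - 7)*(g - 6)*(g - 1)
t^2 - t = t*(t - 1)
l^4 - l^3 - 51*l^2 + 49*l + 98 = (l - 7)*(l - 2)*(l + 1)*(l + 7)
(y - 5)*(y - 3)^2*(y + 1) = y^4 - 10*y^3 + 28*y^2 - 6*y - 45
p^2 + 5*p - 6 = (p - 1)*(p + 6)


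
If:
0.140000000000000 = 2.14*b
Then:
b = 0.07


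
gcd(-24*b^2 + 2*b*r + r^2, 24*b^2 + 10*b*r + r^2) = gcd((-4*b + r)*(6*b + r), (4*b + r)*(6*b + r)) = 6*b + r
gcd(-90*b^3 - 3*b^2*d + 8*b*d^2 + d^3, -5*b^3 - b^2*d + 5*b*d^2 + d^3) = 5*b + d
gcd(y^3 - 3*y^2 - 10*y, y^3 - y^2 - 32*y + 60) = y - 5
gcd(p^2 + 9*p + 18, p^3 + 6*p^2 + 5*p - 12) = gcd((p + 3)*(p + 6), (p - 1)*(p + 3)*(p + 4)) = p + 3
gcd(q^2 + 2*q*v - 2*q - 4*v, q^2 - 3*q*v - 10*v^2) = q + 2*v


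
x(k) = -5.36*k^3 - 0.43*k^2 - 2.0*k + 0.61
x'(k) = -16.08*k^2 - 0.86*k - 2.0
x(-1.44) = 18.60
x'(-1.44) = -34.11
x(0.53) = -1.37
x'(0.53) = -6.97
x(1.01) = -7.37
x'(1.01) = -19.27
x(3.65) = -273.06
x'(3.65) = -219.36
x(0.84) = -4.55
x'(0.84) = -14.07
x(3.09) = -167.82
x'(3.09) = -158.19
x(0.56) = -1.59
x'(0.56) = -7.52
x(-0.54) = 2.41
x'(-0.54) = -6.22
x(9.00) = -3959.66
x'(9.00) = -1312.22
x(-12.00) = 9224.77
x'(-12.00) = -2307.20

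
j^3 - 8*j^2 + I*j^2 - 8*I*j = j*(j - 8)*(j + I)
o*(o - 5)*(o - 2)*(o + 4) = o^4 - 3*o^3 - 18*o^2 + 40*o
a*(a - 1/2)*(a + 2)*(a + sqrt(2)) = a^4 + sqrt(2)*a^3 + 3*a^3/2 - a^2 + 3*sqrt(2)*a^2/2 - sqrt(2)*a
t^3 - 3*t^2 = t^2*(t - 3)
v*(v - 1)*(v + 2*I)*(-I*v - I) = -I*v^4 + 2*v^3 + I*v^2 - 2*v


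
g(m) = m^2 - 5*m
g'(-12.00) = -29.00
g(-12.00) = 204.00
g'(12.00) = 19.00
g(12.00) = 84.00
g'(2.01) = -0.98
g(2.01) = -6.01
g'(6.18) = 7.36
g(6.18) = 7.29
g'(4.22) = 3.44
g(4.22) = -3.29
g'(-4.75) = -14.50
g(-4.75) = 46.31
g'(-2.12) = -9.24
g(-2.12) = 15.09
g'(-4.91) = -14.82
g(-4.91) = 48.66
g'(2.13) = -0.74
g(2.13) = -6.11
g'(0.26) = -4.48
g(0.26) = -1.23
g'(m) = 2*m - 5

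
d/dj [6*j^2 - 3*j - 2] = 12*j - 3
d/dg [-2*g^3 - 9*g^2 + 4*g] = -6*g^2 - 18*g + 4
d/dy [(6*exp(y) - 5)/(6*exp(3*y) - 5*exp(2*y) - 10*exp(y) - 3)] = (-72*exp(3*y) + 120*exp(2*y) - 50*exp(y) - 68)*exp(y)/(36*exp(6*y) - 60*exp(5*y) - 95*exp(4*y) + 64*exp(3*y) + 130*exp(2*y) + 60*exp(y) + 9)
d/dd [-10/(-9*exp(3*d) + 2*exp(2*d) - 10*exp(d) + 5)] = (-270*exp(2*d) + 40*exp(d) - 100)*exp(d)/(9*exp(3*d) - 2*exp(2*d) + 10*exp(d) - 5)^2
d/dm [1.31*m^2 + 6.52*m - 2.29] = 2.62*m + 6.52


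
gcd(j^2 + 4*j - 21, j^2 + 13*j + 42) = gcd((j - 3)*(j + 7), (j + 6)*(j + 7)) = j + 7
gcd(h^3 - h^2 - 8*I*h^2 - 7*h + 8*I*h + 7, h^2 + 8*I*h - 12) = 1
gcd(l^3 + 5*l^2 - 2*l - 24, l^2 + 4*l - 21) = 1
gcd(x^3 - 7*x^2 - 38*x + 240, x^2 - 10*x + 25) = x - 5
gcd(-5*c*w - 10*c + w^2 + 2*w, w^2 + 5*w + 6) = w + 2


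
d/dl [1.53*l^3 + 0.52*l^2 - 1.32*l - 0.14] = 4.59*l^2 + 1.04*l - 1.32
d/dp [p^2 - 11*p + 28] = 2*p - 11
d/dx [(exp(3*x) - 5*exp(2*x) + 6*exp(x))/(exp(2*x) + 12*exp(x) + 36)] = (exp(3*x) + 18*exp(2*x) - 66*exp(x) + 36)*exp(x)/(exp(3*x) + 18*exp(2*x) + 108*exp(x) + 216)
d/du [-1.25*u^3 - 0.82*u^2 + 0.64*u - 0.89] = -3.75*u^2 - 1.64*u + 0.64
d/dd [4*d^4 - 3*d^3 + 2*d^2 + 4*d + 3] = 16*d^3 - 9*d^2 + 4*d + 4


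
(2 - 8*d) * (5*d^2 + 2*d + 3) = -40*d^3 - 6*d^2 - 20*d + 6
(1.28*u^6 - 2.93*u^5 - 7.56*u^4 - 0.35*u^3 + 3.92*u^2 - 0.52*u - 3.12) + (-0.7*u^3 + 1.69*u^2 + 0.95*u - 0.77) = 1.28*u^6 - 2.93*u^5 - 7.56*u^4 - 1.05*u^3 + 5.61*u^2 + 0.43*u - 3.89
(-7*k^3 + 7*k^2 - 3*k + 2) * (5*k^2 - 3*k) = -35*k^5 + 56*k^4 - 36*k^3 + 19*k^2 - 6*k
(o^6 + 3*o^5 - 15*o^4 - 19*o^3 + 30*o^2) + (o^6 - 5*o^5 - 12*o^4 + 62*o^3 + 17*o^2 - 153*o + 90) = 2*o^6 - 2*o^5 - 27*o^4 + 43*o^3 + 47*o^2 - 153*o + 90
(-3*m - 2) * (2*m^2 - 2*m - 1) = -6*m^3 + 2*m^2 + 7*m + 2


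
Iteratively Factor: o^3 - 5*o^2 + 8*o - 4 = (o - 1)*(o^2 - 4*o + 4) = (o - 2)*(o - 1)*(o - 2)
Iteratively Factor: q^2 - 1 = (q + 1)*(q - 1)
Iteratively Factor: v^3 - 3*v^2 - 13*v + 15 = (v - 5)*(v^2 + 2*v - 3) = (v - 5)*(v - 1)*(v + 3)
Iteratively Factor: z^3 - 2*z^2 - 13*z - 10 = (z - 5)*(z^2 + 3*z + 2) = (z - 5)*(z + 2)*(z + 1)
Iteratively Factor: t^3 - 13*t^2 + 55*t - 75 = (t - 5)*(t^2 - 8*t + 15) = (t - 5)*(t - 3)*(t - 5)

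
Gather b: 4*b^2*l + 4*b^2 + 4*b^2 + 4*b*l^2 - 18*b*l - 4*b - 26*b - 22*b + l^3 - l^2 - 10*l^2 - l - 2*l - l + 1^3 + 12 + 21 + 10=b^2*(4*l + 8) + b*(4*l^2 - 18*l - 52) + l^3 - 11*l^2 - 4*l + 44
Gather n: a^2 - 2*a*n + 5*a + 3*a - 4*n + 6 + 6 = a^2 + 8*a + n*(-2*a - 4) + 12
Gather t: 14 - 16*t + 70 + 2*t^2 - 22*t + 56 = 2*t^2 - 38*t + 140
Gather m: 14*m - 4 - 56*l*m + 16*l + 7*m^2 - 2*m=16*l + 7*m^2 + m*(12 - 56*l) - 4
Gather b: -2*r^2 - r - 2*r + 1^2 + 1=-2*r^2 - 3*r + 2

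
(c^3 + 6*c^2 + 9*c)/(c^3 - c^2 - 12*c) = (c + 3)/(c - 4)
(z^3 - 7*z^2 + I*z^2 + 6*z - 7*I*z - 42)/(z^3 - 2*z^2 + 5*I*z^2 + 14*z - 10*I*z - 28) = (z^2 + z*(-7 + 3*I) - 21*I)/(z^2 + z*(-2 + 7*I) - 14*I)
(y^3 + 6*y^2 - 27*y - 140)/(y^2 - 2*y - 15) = (y^2 + 11*y + 28)/(y + 3)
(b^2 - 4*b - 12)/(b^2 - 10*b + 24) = (b + 2)/(b - 4)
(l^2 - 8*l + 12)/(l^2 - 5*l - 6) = (l - 2)/(l + 1)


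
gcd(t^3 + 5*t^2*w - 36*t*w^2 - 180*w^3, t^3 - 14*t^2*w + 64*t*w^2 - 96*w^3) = t - 6*w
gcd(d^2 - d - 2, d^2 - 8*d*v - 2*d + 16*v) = d - 2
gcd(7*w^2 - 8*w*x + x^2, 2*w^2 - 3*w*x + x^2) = -w + x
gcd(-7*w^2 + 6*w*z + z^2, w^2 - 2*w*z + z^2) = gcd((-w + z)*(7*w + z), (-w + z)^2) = -w + z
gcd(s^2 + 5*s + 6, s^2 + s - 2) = s + 2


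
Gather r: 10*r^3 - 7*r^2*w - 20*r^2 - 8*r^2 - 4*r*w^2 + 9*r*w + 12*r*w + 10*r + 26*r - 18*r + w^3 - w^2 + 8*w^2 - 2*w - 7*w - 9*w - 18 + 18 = 10*r^3 + r^2*(-7*w - 28) + r*(-4*w^2 + 21*w + 18) + w^3 + 7*w^2 - 18*w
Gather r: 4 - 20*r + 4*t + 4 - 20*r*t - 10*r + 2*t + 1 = r*(-20*t - 30) + 6*t + 9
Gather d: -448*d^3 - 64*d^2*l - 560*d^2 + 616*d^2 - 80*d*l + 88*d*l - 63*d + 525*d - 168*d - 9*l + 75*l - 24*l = -448*d^3 + d^2*(56 - 64*l) + d*(8*l + 294) + 42*l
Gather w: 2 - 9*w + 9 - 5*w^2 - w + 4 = -5*w^2 - 10*w + 15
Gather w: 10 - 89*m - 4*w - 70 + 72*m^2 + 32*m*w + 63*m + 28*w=72*m^2 - 26*m + w*(32*m + 24) - 60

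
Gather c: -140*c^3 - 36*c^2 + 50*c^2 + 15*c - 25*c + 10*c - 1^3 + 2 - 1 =-140*c^3 + 14*c^2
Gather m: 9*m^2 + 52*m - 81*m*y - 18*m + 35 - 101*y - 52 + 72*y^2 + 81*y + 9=9*m^2 + m*(34 - 81*y) + 72*y^2 - 20*y - 8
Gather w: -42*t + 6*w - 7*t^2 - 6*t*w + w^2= -7*t^2 - 42*t + w^2 + w*(6 - 6*t)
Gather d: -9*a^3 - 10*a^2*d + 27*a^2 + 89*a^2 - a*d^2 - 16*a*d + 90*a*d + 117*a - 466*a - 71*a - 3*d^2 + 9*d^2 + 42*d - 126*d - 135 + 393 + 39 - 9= -9*a^3 + 116*a^2 - 420*a + d^2*(6 - a) + d*(-10*a^2 + 74*a - 84) + 288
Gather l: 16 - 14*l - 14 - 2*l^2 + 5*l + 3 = -2*l^2 - 9*l + 5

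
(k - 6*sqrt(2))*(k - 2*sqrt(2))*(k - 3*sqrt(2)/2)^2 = k^4 - 11*sqrt(2)*k^3 + 153*k^2/2 - 108*sqrt(2)*k + 108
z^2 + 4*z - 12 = (z - 2)*(z + 6)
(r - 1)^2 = r^2 - 2*r + 1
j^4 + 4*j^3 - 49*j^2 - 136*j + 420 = (j - 6)*(j - 2)*(j + 5)*(j + 7)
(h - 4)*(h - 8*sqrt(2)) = h^2 - 8*sqrt(2)*h - 4*h + 32*sqrt(2)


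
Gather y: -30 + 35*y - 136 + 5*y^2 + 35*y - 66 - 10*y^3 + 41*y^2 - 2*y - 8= -10*y^3 + 46*y^2 + 68*y - 240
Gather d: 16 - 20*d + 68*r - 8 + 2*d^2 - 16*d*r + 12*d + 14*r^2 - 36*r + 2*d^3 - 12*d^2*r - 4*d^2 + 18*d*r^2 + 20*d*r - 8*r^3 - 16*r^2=2*d^3 + d^2*(-12*r - 2) + d*(18*r^2 + 4*r - 8) - 8*r^3 - 2*r^2 + 32*r + 8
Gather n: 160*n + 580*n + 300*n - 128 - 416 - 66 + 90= 1040*n - 520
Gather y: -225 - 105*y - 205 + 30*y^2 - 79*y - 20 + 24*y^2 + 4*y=54*y^2 - 180*y - 450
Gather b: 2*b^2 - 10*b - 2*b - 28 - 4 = 2*b^2 - 12*b - 32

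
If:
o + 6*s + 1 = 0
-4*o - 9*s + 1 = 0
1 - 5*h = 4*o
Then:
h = -3/5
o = 1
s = -1/3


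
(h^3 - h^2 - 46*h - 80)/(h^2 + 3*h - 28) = (h^3 - h^2 - 46*h - 80)/(h^2 + 3*h - 28)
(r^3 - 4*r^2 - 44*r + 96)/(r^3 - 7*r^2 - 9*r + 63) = (r^3 - 4*r^2 - 44*r + 96)/(r^3 - 7*r^2 - 9*r + 63)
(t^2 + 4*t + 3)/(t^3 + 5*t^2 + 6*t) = (t + 1)/(t*(t + 2))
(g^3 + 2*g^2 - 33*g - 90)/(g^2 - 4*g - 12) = (g^2 + 8*g + 15)/(g + 2)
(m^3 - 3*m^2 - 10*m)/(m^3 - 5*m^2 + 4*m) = (m^2 - 3*m - 10)/(m^2 - 5*m + 4)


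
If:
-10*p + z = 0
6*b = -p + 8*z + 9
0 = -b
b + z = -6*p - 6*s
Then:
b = 0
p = -9/79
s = 24/79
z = -90/79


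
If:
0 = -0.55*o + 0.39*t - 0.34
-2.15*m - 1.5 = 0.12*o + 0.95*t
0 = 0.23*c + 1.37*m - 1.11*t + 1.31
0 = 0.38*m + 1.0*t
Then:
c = 0.63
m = -0.81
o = -0.40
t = 0.31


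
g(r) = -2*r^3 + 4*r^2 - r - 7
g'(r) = -6*r^2 + 8*r - 1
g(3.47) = -45.87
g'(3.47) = -45.49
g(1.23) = -5.90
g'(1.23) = -0.24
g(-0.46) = -5.50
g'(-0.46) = -5.95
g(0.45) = -6.82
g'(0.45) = 1.38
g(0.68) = -6.46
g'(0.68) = 1.67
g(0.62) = -6.56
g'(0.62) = 1.65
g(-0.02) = -6.98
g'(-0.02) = -1.16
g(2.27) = -12.05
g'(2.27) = -13.76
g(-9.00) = 1784.00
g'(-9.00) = -559.00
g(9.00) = -1150.00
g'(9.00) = -415.00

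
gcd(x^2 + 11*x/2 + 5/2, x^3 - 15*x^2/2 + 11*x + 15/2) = x + 1/2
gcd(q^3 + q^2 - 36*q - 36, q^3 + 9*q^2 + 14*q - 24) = q + 6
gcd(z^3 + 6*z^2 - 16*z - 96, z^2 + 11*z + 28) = z + 4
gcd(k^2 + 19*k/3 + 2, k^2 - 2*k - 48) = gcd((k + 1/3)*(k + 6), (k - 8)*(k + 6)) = k + 6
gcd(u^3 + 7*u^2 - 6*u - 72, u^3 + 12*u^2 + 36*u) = u + 6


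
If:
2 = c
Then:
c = 2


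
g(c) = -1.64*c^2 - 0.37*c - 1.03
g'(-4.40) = 14.06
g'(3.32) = -11.26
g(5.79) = -58.15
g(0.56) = -1.75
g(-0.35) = -1.10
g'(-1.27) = 3.80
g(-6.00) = -57.85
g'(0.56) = -2.21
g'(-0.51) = 1.30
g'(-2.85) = 8.98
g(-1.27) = -3.21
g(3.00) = -16.90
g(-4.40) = -31.15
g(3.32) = -20.34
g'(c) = -3.28*c - 0.37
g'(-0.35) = 0.78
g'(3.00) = -10.21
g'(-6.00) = 19.31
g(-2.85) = -13.30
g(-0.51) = -1.27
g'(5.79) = -19.36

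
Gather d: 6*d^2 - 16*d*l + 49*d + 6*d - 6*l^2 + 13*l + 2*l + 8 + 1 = 6*d^2 + d*(55 - 16*l) - 6*l^2 + 15*l + 9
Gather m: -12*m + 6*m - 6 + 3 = -6*m - 3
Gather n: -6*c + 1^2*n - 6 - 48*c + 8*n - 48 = -54*c + 9*n - 54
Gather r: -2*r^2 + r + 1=-2*r^2 + r + 1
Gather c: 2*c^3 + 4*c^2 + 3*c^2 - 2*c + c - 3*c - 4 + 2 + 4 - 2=2*c^3 + 7*c^2 - 4*c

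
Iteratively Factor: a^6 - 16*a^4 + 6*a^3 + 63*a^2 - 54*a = (a - 1)*(a^5 + a^4 - 15*a^3 - 9*a^2 + 54*a) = (a - 2)*(a - 1)*(a^4 + 3*a^3 - 9*a^2 - 27*a) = (a - 2)*(a - 1)*(a + 3)*(a^3 - 9*a) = (a - 3)*(a - 2)*(a - 1)*(a + 3)*(a^2 + 3*a) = (a - 3)*(a - 2)*(a - 1)*(a + 3)^2*(a)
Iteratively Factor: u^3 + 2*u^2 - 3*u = (u - 1)*(u^2 + 3*u) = u*(u - 1)*(u + 3)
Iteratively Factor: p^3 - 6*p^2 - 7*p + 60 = (p - 5)*(p^2 - p - 12) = (p - 5)*(p - 4)*(p + 3)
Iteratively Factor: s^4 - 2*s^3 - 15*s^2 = (s)*(s^3 - 2*s^2 - 15*s) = s^2*(s^2 - 2*s - 15) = s^2*(s + 3)*(s - 5)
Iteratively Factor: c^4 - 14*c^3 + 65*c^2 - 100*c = (c - 5)*(c^3 - 9*c^2 + 20*c) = (c - 5)*(c - 4)*(c^2 - 5*c) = c*(c - 5)*(c - 4)*(c - 5)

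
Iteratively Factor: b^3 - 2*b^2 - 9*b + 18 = (b - 3)*(b^2 + b - 6) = (b - 3)*(b - 2)*(b + 3)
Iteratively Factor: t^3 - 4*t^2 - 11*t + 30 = (t - 2)*(t^2 - 2*t - 15) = (t - 5)*(t - 2)*(t + 3)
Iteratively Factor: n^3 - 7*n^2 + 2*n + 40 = (n + 2)*(n^2 - 9*n + 20) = (n - 4)*(n + 2)*(n - 5)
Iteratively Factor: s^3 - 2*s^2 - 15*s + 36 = (s + 4)*(s^2 - 6*s + 9) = (s - 3)*(s + 4)*(s - 3)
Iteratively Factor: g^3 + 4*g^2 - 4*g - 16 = (g + 4)*(g^2 - 4) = (g + 2)*(g + 4)*(g - 2)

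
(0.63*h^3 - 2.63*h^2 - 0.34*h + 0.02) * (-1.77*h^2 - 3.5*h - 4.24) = -1.1151*h^5 + 2.4501*h^4 + 7.1356*h^3 + 12.3058*h^2 + 1.3716*h - 0.0848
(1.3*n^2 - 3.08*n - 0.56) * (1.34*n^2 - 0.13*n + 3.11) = 1.742*n^4 - 4.2962*n^3 + 3.693*n^2 - 9.506*n - 1.7416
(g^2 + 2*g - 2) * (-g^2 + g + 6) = -g^4 - g^3 + 10*g^2 + 10*g - 12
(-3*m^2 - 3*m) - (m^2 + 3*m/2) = -4*m^2 - 9*m/2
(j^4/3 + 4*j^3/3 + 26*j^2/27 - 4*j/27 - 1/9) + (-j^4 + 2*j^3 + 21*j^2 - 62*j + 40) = -2*j^4/3 + 10*j^3/3 + 593*j^2/27 - 1678*j/27 + 359/9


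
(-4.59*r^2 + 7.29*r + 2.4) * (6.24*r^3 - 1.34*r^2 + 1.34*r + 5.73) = -28.6416*r^5 + 51.6402*r^4 - 0.943200000000002*r^3 - 19.7481*r^2 + 44.9877*r + 13.752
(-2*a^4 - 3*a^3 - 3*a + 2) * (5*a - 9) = -10*a^5 + 3*a^4 + 27*a^3 - 15*a^2 + 37*a - 18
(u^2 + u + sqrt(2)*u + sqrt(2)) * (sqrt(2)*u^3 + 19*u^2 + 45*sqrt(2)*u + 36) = sqrt(2)*u^5 + sqrt(2)*u^4 + 21*u^4 + 21*u^3 + 64*sqrt(2)*u^3 + 64*sqrt(2)*u^2 + 126*u^2 + 36*sqrt(2)*u + 126*u + 36*sqrt(2)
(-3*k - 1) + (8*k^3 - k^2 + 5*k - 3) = 8*k^3 - k^2 + 2*k - 4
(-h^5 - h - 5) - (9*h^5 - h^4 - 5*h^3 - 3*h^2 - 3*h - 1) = -10*h^5 + h^4 + 5*h^3 + 3*h^2 + 2*h - 4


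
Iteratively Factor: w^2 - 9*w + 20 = (w - 4)*(w - 5)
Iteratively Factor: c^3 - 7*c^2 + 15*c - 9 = (c - 3)*(c^2 - 4*c + 3) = (c - 3)^2*(c - 1)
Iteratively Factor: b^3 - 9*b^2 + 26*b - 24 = (b - 4)*(b^2 - 5*b + 6) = (b - 4)*(b - 3)*(b - 2)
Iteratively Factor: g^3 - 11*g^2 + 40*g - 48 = (g - 4)*(g^2 - 7*g + 12) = (g - 4)^2*(g - 3)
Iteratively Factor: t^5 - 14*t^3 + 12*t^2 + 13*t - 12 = (t + 4)*(t^4 - 4*t^3 + 2*t^2 + 4*t - 3) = (t - 1)*(t + 4)*(t^3 - 3*t^2 - t + 3) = (t - 1)*(t + 1)*(t + 4)*(t^2 - 4*t + 3) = (t - 3)*(t - 1)*(t + 1)*(t + 4)*(t - 1)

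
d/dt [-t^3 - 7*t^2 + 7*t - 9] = -3*t^2 - 14*t + 7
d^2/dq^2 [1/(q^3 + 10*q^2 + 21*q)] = 2*(-q*(3*q + 10)*(q^2 + 10*q + 21) + (3*q^2 + 20*q + 21)^2)/(q^3*(q^2 + 10*q + 21)^3)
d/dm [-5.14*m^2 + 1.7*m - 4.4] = 1.7 - 10.28*m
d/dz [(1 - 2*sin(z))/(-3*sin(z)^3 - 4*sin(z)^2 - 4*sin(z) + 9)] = (-12*sin(z)^3 + sin(z)^2 + 8*sin(z) - 14)*cos(z)/(3*sin(z)^3 + 4*sin(z)^2 + 4*sin(z) - 9)^2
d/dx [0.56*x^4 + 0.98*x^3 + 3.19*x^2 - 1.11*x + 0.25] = 2.24*x^3 + 2.94*x^2 + 6.38*x - 1.11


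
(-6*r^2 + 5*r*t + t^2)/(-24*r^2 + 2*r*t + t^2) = (r - t)/(4*r - t)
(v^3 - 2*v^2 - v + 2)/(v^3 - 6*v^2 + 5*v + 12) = (v^2 - 3*v + 2)/(v^2 - 7*v + 12)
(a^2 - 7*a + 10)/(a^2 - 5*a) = (a - 2)/a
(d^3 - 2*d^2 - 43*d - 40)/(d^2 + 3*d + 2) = (d^2 - 3*d - 40)/(d + 2)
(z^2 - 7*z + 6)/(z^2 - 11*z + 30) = (z - 1)/(z - 5)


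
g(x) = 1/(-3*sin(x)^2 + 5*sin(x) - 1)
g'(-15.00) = 0.22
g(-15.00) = -0.18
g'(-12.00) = -2.24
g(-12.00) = 1.22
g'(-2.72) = 0.54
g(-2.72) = -0.28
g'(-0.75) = -0.20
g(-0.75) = -0.17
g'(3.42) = 0.95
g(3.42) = -0.38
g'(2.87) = 207.60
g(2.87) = 7.97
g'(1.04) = 0.08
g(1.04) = 0.93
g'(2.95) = 154.28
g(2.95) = -6.38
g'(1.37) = 0.17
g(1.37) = 0.98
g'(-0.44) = -0.51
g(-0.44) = -0.27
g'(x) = (6*sin(x)*cos(x) - 5*cos(x))/(-3*sin(x)^2 + 5*sin(x) - 1)^2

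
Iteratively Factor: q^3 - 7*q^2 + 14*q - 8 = (q - 1)*(q^2 - 6*q + 8) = (q - 2)*(q - 1)*(q - 4)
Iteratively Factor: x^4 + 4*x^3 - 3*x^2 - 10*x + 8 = (x - 1)*(x^3 + 5*x^2 + 2*x - 8) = (x - 1)*(x + 2)*(x^2 + 3*x - 4) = (x - 1)*(x + 2)*(x + 4)*(x - 1)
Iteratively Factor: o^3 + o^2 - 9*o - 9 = (o - 3)*(o^2 + 4*o + 3) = (o - 3)*(o + 3)*(o + 1)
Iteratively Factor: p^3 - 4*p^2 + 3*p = (p)*(p^2 - 4*p + 3) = p*(p - 3)*(p - 1)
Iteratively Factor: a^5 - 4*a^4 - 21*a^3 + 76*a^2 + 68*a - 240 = (a - 5)*(a^4 + a^3 - 16*a^2 - 4*a + 48) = (a - 5)*(a + 4)*(a^3 - 3*a^2 - 4*a + 12) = (a - 5)*(a - 2)*(a + 4)*(a^2 - a - 6) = (a - 5)*(a - 3)*(a - 2)*(a + 4)*(a + 2)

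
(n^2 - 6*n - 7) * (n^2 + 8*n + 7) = n^4 + 2*n^3 - 48*n^2 - 98*n - 49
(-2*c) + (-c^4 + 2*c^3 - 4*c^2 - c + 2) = -c^4 + 2*c^3 - 4*c^2 - 3*c + 2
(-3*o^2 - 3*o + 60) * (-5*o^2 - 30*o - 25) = 15*o^4 + 105*o^3 - 135*o^2 - 1725*o - 1500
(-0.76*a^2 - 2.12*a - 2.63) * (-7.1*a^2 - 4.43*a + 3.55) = 5.396*a^4 + 18.4188*a^3 + 25.3666*a^2 + 4.1249*a - 9.3365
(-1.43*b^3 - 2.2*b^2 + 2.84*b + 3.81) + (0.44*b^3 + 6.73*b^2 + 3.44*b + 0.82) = -0.99*b^3 + 4.53*b^2 + 6.28*b + 4.63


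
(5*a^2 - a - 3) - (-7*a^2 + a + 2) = 12*a^2 - 2*a - 5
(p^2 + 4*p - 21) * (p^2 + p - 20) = p^4 + 5*p^3 - 37*p^2 - 101*p + 420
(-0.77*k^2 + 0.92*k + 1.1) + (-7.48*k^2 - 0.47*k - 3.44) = -8.25*k^2 + 0.45*k - 2.34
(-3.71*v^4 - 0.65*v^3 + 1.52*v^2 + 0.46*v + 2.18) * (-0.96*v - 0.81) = 3.5616*v^5 + 3.6291*v^4 - 0.9327*v^3 - 1.6728*v^2 - 2.4654*v - 1.7658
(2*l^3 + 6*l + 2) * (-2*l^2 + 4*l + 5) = -4*l^5 + 8*l^4 - 2*l^3 + 20*l^2 + 38*l + 10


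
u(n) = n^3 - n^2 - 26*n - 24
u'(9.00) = 199.00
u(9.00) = 390.00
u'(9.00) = 199.00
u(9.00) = 390.00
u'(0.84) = -25.56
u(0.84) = -45.95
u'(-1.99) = -10.14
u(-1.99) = 15.90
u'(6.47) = 86.64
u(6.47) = 36.76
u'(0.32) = -26.33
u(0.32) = -32.39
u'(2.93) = -6.11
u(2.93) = -83.61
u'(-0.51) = -24.20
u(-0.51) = -11.13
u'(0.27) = -26.32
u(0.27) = -31.07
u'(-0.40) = -24.72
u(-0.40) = -13.82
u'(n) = 3*n^2 - 2*n - 26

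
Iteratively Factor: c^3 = (c)*(c^2) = c^2*(c)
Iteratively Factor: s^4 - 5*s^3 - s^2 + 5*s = (s)*(s^3 - 5*s^2 - s + 5) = s*(s - 1)*(s^2 - 4*s - 5) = s*(s - 5)*(s - 1)*(s + 1)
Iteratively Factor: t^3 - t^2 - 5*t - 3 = (t + 1)*(t^2 - 2*t - 3) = (t - 3)*(t + 1)*(t + 1)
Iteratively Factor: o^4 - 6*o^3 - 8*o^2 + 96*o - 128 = (o - 4)*(o^3 - 2*o^2 - 16*o + 32) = (o - 4)*(o + 4)*(o^2 - 6*o + 8) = (o - 4)*(o - 2)*(o + 4)*(o - 4)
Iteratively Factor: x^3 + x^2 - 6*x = (x - 2)*(x^2 + 3*x) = x*(x - 2)*(x + 3)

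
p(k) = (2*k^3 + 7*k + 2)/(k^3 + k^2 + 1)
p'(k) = (-3*k^2 - 2*k)*(2*k^3 + 7*k + 2)/(k^3 + k^2 + 1)^2 + (6*k^2 + 7)/(k^3 + k^2 + 1) = (-k*(3*k + 2)*(2*k^3 + 7*k + 2) + (6*k^2 + 7)*(k^3 + k^2 + 1))/(k^3 + k^2 + 1)^2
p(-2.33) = 6.37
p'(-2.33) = 5.54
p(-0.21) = 0.49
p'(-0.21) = 7.16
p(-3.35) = 3.81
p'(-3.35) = 1.12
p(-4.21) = 3.16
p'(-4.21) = 0.50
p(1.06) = 3.56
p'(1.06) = -1.75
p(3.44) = 2.01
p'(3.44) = -0.13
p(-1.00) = -7.00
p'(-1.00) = 20.00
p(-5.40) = 2.76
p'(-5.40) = 0.23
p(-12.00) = 2.23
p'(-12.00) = 0.03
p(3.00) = 2.08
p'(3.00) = -0.21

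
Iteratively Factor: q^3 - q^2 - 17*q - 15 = (q - 5)*(q^2 + 4*q + 3) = (q - 5)*(q + 1)*(q + 3)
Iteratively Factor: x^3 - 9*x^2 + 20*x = (x)*(x^2 - 9*x + 20) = x*(x - 5)*(x - 4)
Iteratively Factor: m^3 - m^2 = (m - 1)*(m^2) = m*(m - 1)*(m)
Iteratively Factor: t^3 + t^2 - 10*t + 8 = (t - 2)*(t^2 + 3*t - 4) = (t - 2)*(t - 1)*(t + 4)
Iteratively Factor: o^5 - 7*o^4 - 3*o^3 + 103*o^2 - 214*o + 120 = (o + 4)*(o^4 - 11*o^3 + 41*o^2 - 61*o + 30) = (o - 5)*(o + 4)*(o^3 - 6*o^2 + 11*o - 6) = (o - 5)*(o - 3)*(o + 4)*(o^2 - 3*o + 2) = (o - 5)*(o - 3)*(o - 1)*(o + 4)*(o - 2)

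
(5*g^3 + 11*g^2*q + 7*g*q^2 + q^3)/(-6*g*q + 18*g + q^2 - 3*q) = (5*g^3 + 11*g^2*q + 7*g*q^2 + q^3)/(-6*g*q + 18*g + q^2 - 3*q)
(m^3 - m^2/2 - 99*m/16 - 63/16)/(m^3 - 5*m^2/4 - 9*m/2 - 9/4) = (m + 7/4)/(m + 1)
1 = 1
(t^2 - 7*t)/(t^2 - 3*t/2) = 2*(t - 7)/(2*t - 3)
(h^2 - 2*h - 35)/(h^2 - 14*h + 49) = (h + 5)/(h - 7)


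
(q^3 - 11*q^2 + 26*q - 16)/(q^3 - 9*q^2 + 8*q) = (q - 2)/q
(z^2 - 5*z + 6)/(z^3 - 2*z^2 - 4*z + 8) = (z - 3)/(z^2 - 4)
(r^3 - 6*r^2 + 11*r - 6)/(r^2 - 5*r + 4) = (r^2 - 5*r + 6)/(r - 4)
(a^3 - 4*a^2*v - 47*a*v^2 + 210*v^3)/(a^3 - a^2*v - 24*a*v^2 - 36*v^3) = (a^2 + 2*a*v - 35*v^2)/(a^2 + 5*a*v + 6*v^2)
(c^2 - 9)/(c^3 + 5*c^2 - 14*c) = (c^2 - 9)/(c*(c^2 + 5*c - 14))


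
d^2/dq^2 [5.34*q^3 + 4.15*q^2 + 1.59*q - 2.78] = 32.04*q + 8.3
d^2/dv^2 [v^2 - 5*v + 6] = 2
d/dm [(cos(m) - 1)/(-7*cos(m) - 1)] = 8*sin(m)/(7*cos(m) + 1)^2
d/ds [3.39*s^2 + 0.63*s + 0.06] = 6.78*s + 0.63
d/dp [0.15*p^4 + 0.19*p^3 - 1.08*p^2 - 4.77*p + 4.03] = 0.6*p^3 + 0.57*p^2 - 2.16*p - 4.77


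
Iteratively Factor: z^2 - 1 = (z - 1)*(z + 1)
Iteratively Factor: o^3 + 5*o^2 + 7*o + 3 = (o + 1)*(o^2 + 4*o + 3) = (o + 1)*(o + 3)*(o + 1)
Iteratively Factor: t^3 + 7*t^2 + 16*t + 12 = (t + 3)*(t^2 + 4*t + 4) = (t + 2)*(t + 3)*(t + 2)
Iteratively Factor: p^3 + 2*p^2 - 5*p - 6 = (p + 3)*(p^2 - p - 2) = (p - 2)*(p + 3)*(p + 1)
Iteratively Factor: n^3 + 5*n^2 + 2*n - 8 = (n + 2)*(n^2 + 3*n - 4) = (n + 2)*(n + 4)*(n - 1)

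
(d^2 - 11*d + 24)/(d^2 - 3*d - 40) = (d - 3)/(d + 5)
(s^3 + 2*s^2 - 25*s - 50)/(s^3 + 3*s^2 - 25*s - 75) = (s + 2)/(s + 3)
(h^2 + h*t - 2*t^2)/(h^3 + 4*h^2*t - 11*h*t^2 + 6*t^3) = (-h - 2*t)/(-h^2 - 5*h*t + 6*t^2)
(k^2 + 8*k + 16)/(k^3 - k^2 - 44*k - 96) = (k + 4)/(k^2 - 5*k - 24)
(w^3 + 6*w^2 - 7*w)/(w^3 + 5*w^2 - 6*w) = (w + 7)/(w + 6)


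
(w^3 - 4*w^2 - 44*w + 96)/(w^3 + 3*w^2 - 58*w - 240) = (w - 2)/(w + 5)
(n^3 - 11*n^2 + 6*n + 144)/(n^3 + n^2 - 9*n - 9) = (n^2 - 14*n + 48)/(n^2 - 2*n - 3)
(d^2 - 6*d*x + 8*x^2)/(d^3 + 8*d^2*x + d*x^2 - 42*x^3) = (d - 4*x)/(d^2 + 10*d*x + 21*x^2)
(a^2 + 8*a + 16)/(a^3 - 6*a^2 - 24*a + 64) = (a + 4)/(a^2 - 10*a + 16)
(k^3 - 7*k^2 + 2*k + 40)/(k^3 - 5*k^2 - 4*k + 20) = (k - 4)/(k - 2)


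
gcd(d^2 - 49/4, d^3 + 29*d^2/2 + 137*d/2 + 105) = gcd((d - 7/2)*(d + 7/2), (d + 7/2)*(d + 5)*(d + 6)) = d + 7/2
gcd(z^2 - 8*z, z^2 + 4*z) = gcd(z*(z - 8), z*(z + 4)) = z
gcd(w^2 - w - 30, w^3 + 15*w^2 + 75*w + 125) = w + 5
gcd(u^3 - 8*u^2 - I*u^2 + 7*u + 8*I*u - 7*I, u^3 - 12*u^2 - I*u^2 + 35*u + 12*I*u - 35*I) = u^2 + u*(-7 - I) + 7*I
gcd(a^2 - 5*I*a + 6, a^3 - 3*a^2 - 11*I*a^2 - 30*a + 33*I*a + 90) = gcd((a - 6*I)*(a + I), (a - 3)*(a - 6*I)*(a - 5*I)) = a - 6*I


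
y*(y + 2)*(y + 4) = y^3 + 6*y^2 + 8*y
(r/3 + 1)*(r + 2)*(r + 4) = r^3/3 + 3*r^2 + 26*r/3 + 8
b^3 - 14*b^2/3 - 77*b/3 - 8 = (b - 8)*(b + 1/3)*(b + 3)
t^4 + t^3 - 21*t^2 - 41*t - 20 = (t - 5)*(t + 1)^2*(t + 4)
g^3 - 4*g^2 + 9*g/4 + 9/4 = (g - 3)*(g - 3/2)*(g + 1/2)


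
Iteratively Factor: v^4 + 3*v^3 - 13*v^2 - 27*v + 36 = (v - 3)*(v^3 + 6*v^2 + 5*v - 12) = (v - 3)*(v - 1)*(v^2 + 7*v + 12) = (v - 3)*(v - 1)*(v + 4)*(v + 3)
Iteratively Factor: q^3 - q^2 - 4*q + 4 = (q + 2)*(q^2 - 3*q + 2) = (q - 1)*(q + 2)*(q - 2)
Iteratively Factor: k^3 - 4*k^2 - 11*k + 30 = (k - 2)*(k^2 - 2*k - 15) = (k - 2)*(k + 3)*(k - 5)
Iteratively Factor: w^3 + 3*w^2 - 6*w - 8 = (w + 1)*(w^2 + 2*w - 8) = (w + 1)*(w + 4)*(w - 2)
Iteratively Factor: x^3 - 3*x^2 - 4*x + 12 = (x + 2)*(x^2 - 5*x + 6) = (x - 3)*(x + 2)*(x - 2)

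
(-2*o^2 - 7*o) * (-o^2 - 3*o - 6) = 2*o^4 + 13*o^3 + 33*o^2 + 42*o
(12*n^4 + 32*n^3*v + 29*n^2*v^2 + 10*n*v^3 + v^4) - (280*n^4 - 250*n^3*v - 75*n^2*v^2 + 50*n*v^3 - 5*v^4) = -268*n^4 + 282*n^3*v + 104*n^2*v^2 - 40*n*v^3 + 6*v^4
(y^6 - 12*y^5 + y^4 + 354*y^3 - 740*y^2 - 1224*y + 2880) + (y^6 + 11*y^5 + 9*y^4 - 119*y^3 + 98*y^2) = 2*y^6 - y^5 + 10*y^4 + 235*y^3 - 642*y^2 - 1224*y + 2880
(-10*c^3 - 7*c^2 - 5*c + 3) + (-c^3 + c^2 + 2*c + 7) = -11*c^3 - 6*c^2 - 3*c + 10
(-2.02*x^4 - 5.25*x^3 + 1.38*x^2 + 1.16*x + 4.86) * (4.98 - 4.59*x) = 9.2718*x^5 + 14.0379*x^4 - 32.4792*x^3 + 1.548*x^2 - 16.5306*x + 24.2028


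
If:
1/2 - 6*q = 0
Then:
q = 1/12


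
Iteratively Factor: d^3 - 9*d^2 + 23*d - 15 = (d - 3)*(d^2 - 6*d + 5) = (d - 3)*(d - 1)*(d - 5)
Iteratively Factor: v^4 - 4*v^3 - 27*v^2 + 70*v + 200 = (v + 4)*(v^3 - 8*v^2 + 5*v + 50) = (v + 2)*(v + 4)*(v^2 - 10*v + 25) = (v - 5)*(v + 2)*(v + 4)*(v - 5)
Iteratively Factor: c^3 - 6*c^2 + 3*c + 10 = (c - 5)*(c^2 - c - 2) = (c - 5)*(c - 2)*(c + 1)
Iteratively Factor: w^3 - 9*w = (w - 3)*(w^2 + 3*w) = (w - 3)*(w + 3)*(w)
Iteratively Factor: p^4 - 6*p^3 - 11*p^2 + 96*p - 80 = (p + 4)*(p^3 - 10*p^2 + 29*p - 20) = (p - 1)*(p + 4)*(p^2 - 9*p + 20) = (p - 5)*(p - 1)*(p + 4)*(p - 4)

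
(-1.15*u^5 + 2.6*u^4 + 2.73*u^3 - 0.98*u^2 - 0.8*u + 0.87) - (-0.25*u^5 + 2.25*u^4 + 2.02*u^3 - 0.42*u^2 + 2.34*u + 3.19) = -0.9*u^5 + 0.35*u^4 + 0.71*u^3 - 0.56*u^2 - 3.14*u - 2.32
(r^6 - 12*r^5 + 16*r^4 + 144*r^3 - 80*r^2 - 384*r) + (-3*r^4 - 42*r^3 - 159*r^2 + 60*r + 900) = r^6 - 12*r^5 + 13*r^4 + 102*r^3 - 239*r^2 - 324*r + 900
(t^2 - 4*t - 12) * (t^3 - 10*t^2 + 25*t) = t^5 - 14*t^4 + 53*t^3 + 20*t^2 - 300*t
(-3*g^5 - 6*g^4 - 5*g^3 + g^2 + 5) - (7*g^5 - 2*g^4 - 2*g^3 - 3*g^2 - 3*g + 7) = -10*g^5 - 4*g^4 - 3*g^3 + 4*g^2 + 3*g - 2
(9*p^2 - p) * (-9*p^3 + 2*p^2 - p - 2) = -81*p^5 + 27*p^4 - 11*p^3 - 17*p^2 + 2*p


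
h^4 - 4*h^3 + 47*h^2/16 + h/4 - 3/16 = (h - 3)*(h - 1)*(h - 1/4)*(h + 1/4)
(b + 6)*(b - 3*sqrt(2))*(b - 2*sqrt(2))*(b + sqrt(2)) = b^4 - 4*sqrt(2)*b^3 + 6*b^3 - 24*sqrt(2)*b^2 + 2*b^2 + 12*b + 12*sqrt(2)*b + 72*sqrt(2)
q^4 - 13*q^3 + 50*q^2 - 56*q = q*(q - 7)*(q - 4)*(q - 2)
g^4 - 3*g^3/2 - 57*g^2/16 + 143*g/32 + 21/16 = (g - 2)*(g - 3/2)*(g + 1/4)*(g + 7/4)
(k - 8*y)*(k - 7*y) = k^2 - 15*k*y + 56*y^2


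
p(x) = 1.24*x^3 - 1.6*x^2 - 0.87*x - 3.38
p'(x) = 3.72*x^2 - 3.2*x - 0.87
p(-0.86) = -4.60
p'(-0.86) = 4.63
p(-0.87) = -4.65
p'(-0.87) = 4.73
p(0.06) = -3.44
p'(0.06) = -1.05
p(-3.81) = -91.87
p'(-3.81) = 65.32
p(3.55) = 28.84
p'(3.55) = 34.65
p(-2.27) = -24.15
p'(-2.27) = 25.56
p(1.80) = -2.90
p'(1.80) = 5.42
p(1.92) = -2.17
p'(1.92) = 6.70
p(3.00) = 13.09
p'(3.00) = 23.01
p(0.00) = -3.38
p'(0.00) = -0.87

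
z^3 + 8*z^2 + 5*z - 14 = (z - 1)*(z + 2)*(z + 7)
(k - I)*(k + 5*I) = k^2 + 4*I*k + 5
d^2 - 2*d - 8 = (d - 4)*(d + 2)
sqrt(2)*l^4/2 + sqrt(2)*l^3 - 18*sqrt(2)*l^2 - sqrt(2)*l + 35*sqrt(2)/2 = (l - 5)*(l - 1)*(l + 7)*(sqrt(2)*l/2 + sqrt(2)/2)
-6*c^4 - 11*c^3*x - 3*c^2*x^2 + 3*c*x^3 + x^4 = (-2*c + x)*(c + x)^2*(3*c + x)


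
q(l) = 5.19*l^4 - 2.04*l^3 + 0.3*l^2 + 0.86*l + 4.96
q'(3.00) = 508.10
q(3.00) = 375.55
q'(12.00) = 35000.06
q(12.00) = 104153.20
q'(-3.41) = -895.52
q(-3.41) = 788.16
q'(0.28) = 1.00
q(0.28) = 5.21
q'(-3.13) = -697.57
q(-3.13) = 565.89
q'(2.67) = 353.98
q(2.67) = 234.33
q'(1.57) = 67.06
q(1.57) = 30.69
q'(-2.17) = -241.39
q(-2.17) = 140.43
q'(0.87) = 10.42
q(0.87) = 7.57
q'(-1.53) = -88.74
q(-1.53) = 40.09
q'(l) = 20.76*l^3 - 6.12*l^2 + 0.6*l + 0.86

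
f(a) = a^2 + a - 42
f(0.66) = -40.90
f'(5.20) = 11.40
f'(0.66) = 2.32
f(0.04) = -41.96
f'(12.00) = 25.00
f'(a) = 2*a + 1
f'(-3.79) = -6.58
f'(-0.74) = -0.48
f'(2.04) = 5.08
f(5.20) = -9.76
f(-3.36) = -34.07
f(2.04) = -35.80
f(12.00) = 114.00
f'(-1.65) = -2.30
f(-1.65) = -40.93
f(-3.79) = -31.43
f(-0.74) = -42.19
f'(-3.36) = -5.72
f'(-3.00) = -5.00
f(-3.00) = -36.00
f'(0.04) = 1.08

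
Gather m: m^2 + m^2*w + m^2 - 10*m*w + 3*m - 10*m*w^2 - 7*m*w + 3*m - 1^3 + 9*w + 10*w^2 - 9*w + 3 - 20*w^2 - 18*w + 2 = m^2*(w + 2) + m*(-10*w^2 - 17*w + 6) - 10*w^2 - 18*w + 4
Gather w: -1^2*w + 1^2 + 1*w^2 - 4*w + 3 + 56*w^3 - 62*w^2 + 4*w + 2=56*w^3 - 61*w^2 - w + 6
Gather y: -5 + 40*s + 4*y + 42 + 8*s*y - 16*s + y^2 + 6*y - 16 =24*s + y^2 + y*(8*s + 10) + 21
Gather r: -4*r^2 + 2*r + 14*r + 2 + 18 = -4*r^2 + 16*r + 20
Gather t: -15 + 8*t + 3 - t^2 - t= -t^2 + 7*t - 12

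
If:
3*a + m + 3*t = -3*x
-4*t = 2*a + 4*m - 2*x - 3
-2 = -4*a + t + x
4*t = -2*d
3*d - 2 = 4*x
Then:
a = 43/114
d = 2/57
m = 13/38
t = -1/57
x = -9/19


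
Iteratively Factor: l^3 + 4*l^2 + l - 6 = (l - 1)*(l^2 + 5*l + 6) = (l - 1)*(l + 3)*(l + 2)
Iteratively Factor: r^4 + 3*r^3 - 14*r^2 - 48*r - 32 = (r + 2)*(r^3 + r^2 - 16*r - 16) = (r + 2)*(r + 4)*(r^2 - 3*r - 4) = (r - 4)*(r + 2)*(r + 4)*(r + 1)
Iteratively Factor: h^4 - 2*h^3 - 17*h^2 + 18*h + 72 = (h - 3)*(h^3 + h^2 - 14*h - 24) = (h - 4)*(h - 3)*(h^2 + 5*h + 6) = (h - 4)*(h - 3)*(h + 3)*(h + 2)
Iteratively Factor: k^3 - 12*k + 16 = (k + 4)*(k^2 - 4*k + 4) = (k - 2)*(k + 4)*(k - 2)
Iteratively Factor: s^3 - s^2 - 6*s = (s - 3)*(s^2 + 2*s) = s*(s - 3)*(s + 2)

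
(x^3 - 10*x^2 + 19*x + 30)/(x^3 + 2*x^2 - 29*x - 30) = (x - 6)/(x + 6)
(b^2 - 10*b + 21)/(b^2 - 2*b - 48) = (-b^2 + 10*b - 21)/(-b^2 + 2*b + 48)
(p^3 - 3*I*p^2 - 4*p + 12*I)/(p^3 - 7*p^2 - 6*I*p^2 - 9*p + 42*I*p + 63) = (p^2 - 4)/(p^2 - p*(7 + 3*I) + 21*I)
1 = 1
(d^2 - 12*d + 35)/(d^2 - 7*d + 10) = (d - 7)/(d - 2)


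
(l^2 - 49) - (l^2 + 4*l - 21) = -4*l - 28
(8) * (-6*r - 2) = -48*r - 16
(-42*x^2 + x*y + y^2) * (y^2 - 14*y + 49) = -42*x^2*y^2 + 588*x^2*y - 2058*x^2 + x*y^3 - 14*x*y^2 + 49*x*y + y^4 - 14*y^3 + 49*y^2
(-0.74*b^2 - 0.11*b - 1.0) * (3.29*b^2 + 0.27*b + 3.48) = -2.4346*b^4 - 0.5617*b^3 - 5.8949*b^2 - 0.6528*b - 3.48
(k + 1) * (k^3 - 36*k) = k^4 + k^3 - 36*k^2 - 36*k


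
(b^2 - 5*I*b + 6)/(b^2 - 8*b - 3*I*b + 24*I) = (b^2 - 5*I*b + 6)/(b^2 - 8*b - 3*I*b + 24*I)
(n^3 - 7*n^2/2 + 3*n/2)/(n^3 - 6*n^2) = (2*n^2 - 7*n + 3)/(2*n*(n - 6))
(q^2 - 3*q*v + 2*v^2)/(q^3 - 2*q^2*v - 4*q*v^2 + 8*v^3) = (q - v)/(q^2 - 4*v^2)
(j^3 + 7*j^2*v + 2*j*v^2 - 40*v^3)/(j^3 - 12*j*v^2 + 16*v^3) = (-j - 5*v)/(-j + 2*v)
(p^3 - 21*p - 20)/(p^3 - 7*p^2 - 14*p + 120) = (p + 1)/(p - 6)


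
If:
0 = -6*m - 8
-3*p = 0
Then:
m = -4/3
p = 0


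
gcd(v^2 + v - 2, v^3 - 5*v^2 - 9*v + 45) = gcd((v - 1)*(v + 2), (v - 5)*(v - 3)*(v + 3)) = 1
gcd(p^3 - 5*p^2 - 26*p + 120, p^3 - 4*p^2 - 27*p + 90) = p^2 - p - 30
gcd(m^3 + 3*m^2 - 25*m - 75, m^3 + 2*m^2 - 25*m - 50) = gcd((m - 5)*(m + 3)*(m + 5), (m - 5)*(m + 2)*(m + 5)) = m^2 - 25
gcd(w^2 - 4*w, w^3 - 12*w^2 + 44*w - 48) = w - 4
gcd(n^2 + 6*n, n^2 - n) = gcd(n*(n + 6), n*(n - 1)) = n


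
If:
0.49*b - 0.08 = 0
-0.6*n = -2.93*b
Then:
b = 0.16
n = 0.80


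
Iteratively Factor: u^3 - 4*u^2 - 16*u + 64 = (u + 4)*(u^2 - 8*u + 16) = (u - 4)*(u + 4)*(u - 4)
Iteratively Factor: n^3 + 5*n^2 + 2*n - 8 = (n + 4)*(n^2 + n - 2) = (n - 1)*(n + 4)*(n + 2)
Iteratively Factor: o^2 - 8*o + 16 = (o - 4)*(o - 4)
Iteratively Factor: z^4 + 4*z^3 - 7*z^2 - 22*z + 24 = (z + 3)*(z^3 + z^2 - 10*z + 8) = (z - 2)*(z + 3)*(z^2 + 3*z - 4) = (z - 2)*(z + 3)*(z + 4)*(z - 1)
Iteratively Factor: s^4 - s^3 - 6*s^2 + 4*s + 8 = (s + 2)*(s^3 - 3*s^2 + 4) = (s + 1)*(s + 2)*(s^2 - 4*s + 4) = (s - 2)*(s + 1)*(s + 2)*(s - 2)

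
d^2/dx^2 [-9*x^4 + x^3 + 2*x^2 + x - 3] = -108*x^2 + 6*x + 4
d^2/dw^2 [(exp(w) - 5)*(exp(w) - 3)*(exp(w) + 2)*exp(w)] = (16*exp(3*w) - 54*exp(2*w) - 4*exp(w) + 30)*exp(w)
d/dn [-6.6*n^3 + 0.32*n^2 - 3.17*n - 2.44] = -19.8*n^2 + 0.64*n - 3.17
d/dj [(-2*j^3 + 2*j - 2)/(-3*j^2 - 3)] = 2*(j^4 + 4*j^2 - 2*j - 1)/(3*(j^4 + 2*j^2 + 1))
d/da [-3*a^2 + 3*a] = 3 - 6*a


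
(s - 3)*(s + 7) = s^2 + 4*s - 21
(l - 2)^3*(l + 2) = l^4 - 4*l^3 + 16*l - 16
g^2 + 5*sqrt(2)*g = g*(g + 5*sqrt(2))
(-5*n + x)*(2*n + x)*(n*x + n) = -10*n^3*x - 10*n^3 - 3*n^2*x^2 - 3*n^2*x + n*x^3 + n*x^2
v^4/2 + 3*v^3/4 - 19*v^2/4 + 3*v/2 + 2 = (v/2 + 1/4)*(v - 2)*(v - 1)*(v + 4)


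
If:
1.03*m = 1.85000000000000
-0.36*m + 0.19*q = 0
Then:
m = 1.80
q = 3.40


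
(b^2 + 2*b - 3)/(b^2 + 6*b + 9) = (b - 1)/(b + 3)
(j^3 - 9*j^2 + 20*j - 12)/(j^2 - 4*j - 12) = (j^2 - 3*j + 2)/(j + 2)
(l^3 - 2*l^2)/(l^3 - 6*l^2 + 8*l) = l/(l - 4)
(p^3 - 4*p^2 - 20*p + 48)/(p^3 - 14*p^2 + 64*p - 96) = (p^2 + 2*p - 8)/(p^2 - 8*p + 16)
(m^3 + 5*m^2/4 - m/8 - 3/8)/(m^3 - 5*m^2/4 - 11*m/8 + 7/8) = (4*m + 3)/(4*m - 7)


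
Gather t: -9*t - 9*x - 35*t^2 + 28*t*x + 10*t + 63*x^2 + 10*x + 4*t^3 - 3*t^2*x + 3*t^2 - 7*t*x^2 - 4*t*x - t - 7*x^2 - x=4*t^3 + t^2*(-3*x - 32) + t*(-7*x^2 + 24*x) + 56*x^2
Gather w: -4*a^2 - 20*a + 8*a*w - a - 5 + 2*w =-4*a^2 - 21*a + w*(8*a + 2) - 5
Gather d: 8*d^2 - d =8*d^2 - d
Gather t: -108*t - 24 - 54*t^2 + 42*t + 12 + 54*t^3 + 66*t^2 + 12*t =54*t^3 + 12*t^2 - 54*t - 12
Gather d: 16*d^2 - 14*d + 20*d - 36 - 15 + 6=16*d^2 + 6*d - 45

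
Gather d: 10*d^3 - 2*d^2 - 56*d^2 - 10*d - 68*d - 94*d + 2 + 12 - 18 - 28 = 10*d^3 - 58*d^2 - 172*d - 32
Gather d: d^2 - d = d^2 - d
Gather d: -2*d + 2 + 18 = 20 - 2*d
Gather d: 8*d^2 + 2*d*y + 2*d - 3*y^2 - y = 8*d^2 + d*(2*y + 2) - 3*y^2 - y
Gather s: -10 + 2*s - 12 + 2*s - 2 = 4*s - 24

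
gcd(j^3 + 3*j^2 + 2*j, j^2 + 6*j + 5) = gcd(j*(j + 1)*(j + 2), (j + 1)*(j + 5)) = j + 1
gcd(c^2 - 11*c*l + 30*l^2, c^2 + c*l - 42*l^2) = c - 6*l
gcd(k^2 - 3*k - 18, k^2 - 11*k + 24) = 1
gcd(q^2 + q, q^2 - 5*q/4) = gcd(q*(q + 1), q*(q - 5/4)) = q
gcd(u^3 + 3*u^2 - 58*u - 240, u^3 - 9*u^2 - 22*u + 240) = u^2 - 3*u - 40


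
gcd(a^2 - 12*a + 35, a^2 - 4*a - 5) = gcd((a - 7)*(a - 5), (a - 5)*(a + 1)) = a - 5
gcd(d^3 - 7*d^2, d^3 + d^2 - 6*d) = d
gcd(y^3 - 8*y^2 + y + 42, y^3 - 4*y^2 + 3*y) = y - 3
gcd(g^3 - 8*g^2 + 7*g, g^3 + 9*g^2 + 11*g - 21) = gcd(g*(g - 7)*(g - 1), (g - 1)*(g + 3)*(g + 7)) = g - 1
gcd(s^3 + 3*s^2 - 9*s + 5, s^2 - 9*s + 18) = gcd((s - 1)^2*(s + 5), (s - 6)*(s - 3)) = 1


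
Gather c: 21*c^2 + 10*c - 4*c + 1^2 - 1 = 21*c^2 + 6*c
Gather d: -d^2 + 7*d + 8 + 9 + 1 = -d^2 + 7*d + 18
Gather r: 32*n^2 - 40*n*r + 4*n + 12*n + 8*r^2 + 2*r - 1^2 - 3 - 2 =32*n^2 + 16*n + 8*r^2 + r*(2 - 40*n) - 6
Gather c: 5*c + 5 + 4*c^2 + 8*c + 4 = 4*c^2 + 13*c + 9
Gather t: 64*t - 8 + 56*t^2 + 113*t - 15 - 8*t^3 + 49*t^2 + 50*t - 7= -8*t^3 + 105*t^2 + 227*t - 30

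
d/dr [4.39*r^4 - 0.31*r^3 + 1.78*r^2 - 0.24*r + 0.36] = 17.56*r^3 - 0.93*r^2 + 3.56*r - 0.24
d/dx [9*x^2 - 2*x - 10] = 18*x - 2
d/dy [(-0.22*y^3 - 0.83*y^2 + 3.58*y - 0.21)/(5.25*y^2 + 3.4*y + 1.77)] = (-1.155*y^4 - 1.496*y^3 - 22.7852*y^2 - 0.7332*y + 7.0506)/(27.5625*y^4 + 35.7*y^3 + 30.145*y^2 + 12.036*y + 3.1329)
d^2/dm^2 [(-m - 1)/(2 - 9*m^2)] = 18*(36*m^2*(m + 1) - (3*m + 1)*(9*m^2 - 2))/(9*m^2 - 2)^3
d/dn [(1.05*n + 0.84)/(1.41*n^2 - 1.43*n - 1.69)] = (1.4805*n^2 - 1.5015*n - (1.05*n + 0.84)*(2.82*n - 1.43) - 1.7745)/(-1.41*n^2 + 1.43*n + 1.69)^2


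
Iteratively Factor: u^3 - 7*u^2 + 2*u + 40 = (u - 4)*(u^2 - 3*u - 10) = (u - 4)*(u + 2)*(u - 5)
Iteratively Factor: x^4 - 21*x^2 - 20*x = (x)*(x^3 - 21*x - 20) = x*(x + 4)*(x^2 - 4*x - 5) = x*(x + 1)*(x + 4)*(x - 5)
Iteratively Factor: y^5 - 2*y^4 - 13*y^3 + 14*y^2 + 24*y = (y - 2)*(y^4 - 13*y^2 - 12*y) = (y - 2)*(y + 3)*(y^3 - 3*y^2 - 4*y) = y*(y - 2)*(y + 3)*(y^2 - 3*y - 4) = y*(y - 2)*(y + 1)*(y + 3)*(y - 4)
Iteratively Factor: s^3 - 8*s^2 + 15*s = (s)*(s^2 - 8*s + 15) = s*(s - 5)*(s - 3)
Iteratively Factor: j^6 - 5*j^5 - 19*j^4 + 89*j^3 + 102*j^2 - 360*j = (j + 3)*(j^5 - 8*j^4 + 5*j^3 + 74*j^2 - 120*j) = (j + 3)^2*(j^4 - 11*j^3 + 38*j^2 - 40*j) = (j - 5)*(j + 3)^2*(j^3 - 6*j^2 + 8*j) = (j - 5)*(j - 4)*(j + 3)^2*(j^2 - 2*j) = (j - 5)*(j - 4)*(j - 2)*(j + 3)^2*(j)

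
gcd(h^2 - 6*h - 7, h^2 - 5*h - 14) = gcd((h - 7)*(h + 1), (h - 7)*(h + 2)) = h - 7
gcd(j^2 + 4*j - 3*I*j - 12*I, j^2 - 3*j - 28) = j + 4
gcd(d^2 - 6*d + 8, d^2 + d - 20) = d - 4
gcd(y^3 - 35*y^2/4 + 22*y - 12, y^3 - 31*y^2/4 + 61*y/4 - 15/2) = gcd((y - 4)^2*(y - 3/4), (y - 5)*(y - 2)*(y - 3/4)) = y - 3/4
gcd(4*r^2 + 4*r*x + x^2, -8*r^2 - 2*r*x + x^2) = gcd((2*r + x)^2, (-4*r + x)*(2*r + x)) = 2*r + x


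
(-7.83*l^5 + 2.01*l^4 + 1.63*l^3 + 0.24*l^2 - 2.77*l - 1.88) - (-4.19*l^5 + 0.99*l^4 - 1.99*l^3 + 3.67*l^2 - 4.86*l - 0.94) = -3.64*l^5 + 1.02*l^4 + 3.62*l^3 - 3.43*l^2 + 2.09*l - 0.94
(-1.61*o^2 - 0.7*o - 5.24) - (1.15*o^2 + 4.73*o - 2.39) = -2.76*o^2 - 5.43*o - 2.85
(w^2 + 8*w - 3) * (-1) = -w^2 - 8*w + 3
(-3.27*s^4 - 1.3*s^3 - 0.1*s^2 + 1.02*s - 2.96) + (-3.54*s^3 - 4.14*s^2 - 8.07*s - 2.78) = -3.27*s^4 - 4.84*s^3 - 4.24*s^2 - 7.05*s - 5.74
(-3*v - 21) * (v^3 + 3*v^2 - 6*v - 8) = -3*v^4 - 30*v^3 - 45*v^2 + 150*v + 168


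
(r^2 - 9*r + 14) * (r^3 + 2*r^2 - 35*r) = r^5 - 7*r^4 - 39*r^3 + 343*r^2 - 490*r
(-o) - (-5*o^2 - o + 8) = 5*o^2 - 8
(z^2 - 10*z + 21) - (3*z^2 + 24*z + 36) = -2*z^2 - 34*z - 15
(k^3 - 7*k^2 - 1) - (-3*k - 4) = k^3 - 7*k^2 + 3*k + 3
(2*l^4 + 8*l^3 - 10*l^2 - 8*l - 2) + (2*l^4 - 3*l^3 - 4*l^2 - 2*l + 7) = 4*l^4 + 5*l^3 - 14*l^2 - 10*l + 5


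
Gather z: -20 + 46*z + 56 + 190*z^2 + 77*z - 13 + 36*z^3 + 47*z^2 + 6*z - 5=36*z^3 + 237*z^2 + 129*z + 18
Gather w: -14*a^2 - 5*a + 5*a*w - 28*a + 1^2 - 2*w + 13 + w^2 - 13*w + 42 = -14*a^2 - 33*a + w^2 + w*(5*a - 15) + 56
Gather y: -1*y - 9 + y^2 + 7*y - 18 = y^2 + 6*y - 27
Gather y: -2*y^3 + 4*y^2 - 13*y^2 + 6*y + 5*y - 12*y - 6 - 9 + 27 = -2*y^3 - 9*y^2 - y + 12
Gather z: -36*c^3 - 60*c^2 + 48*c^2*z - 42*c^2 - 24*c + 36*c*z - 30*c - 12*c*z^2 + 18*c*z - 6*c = -36*c^3 - 102*c^2 - 12*c*z^2 - 60*c + z*(48*c^2 + 54*c)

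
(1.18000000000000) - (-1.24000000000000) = 2.42000000000000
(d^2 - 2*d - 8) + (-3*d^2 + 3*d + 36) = -2*d^2 + d + 28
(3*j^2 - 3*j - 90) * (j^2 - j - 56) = 3*j^4 - 6*j^3 - 255*j^2 + 258*j + 5040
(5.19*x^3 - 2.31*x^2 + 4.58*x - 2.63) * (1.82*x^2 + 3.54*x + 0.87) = 9.4458*x^5 + 14.1684*x^4 + 4.6735*x^3 + 9.4169*x^2 - 5.3256*x - 2.2881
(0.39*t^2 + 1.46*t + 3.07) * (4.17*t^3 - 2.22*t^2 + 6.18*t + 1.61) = 1.6263*t^5 + 5.2224*t^4 + 11.9709*t^3 + 2.8353*t^2 + 21.3232*t + 4.9427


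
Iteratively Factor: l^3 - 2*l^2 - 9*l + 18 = (l - 2)*(l^2 - 9) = (l - 2)*(l + 3)*(l - 3)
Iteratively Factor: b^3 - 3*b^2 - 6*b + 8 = (b + 2)*(b^2 - 5*b + 4) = (b - 1)*(b + 2)*(b - 4)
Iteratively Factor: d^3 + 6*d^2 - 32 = (d - 2)*(d^2 + 8*d + 16) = (d - 2)*(d + 4)*(d + 4)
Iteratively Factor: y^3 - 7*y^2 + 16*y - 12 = (y - 2)*(y^2 - 5*y + 6) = (y - 3)*(y - 2)*(y - 2)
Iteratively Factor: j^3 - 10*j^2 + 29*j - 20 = (j - 1)*(j^2 - 9*j + 20) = (j - 5)*(j - 1)*(j - 4)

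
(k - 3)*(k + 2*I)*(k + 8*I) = k^3 - 3*k^2 + 10*I*k^2 - 16*k - 30*I*k + 48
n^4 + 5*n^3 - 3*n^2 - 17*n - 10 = (n - 2)*(n + 1)^2*(n + 5)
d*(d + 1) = d^2 + d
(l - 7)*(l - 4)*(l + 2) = l^3 - 9*l^2 + 6*l + 56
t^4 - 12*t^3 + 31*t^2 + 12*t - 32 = (t - 8)*(t - 4)*(t - 1)*(t + 1)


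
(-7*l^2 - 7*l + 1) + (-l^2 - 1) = -8*l^2 - 7*l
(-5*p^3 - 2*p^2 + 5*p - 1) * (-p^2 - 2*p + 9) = 5*p^5 + 12*p^4 - 46*p^3 - 27*p^2 + 47*p - 9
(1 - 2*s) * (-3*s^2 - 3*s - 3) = 6*s^3 + 3*s^2 + 3*s - 3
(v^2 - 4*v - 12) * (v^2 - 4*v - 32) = v^4 - 8*v^3 - 28*v^2 + 176*v + 384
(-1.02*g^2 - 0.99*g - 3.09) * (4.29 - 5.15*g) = 5.253*g^3 + 0.722700000000001*g^2 + 11.6664*g - 13.2561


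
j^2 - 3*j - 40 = (j - 8)*(j + 5)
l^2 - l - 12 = (l - 4)*(l + 3)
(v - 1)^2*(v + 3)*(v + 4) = v^4 + 5*v^3 - v^2 - 17*v + 12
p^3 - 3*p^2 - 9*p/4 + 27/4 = (p - 3)*(p - 3/2)*(p + 3/2)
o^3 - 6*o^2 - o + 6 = (o - 6)*(o - 1)*(o + 1)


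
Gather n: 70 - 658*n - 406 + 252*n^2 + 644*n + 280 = 252*n^2 - 14*n - 56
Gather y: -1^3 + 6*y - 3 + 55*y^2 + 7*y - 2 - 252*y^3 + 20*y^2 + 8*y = -252*y^3 + 75*y^2 + 21*y - 6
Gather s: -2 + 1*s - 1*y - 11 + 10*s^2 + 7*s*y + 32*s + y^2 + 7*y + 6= 10*s^2 + s*(7*y + 33) + y^2 + 6*y - 7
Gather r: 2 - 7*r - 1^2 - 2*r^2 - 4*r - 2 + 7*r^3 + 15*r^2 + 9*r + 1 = 7*r^3 + 13*r^2 - 2*r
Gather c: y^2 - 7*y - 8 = y^2 - 7*y - 8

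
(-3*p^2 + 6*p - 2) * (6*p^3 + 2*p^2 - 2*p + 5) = -18*p^5 + 30*p^4 + 6*p^3 - 31*p^2 + 34*p - 10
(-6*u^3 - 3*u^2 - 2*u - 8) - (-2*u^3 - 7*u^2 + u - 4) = -4*u^3 + 4*u^2 - 3*u - 4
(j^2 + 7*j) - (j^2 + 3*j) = 4*j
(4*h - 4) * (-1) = 4 - 4*h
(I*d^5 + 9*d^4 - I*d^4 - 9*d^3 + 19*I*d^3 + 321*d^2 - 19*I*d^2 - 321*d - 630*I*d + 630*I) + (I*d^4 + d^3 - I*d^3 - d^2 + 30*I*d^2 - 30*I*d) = I*d^5 + 9*d^4 - 8*d^3 + 18*I*d^3 + 320*d^2 + 11*I*d^2 - 321*d - 660*I*d + 630*I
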